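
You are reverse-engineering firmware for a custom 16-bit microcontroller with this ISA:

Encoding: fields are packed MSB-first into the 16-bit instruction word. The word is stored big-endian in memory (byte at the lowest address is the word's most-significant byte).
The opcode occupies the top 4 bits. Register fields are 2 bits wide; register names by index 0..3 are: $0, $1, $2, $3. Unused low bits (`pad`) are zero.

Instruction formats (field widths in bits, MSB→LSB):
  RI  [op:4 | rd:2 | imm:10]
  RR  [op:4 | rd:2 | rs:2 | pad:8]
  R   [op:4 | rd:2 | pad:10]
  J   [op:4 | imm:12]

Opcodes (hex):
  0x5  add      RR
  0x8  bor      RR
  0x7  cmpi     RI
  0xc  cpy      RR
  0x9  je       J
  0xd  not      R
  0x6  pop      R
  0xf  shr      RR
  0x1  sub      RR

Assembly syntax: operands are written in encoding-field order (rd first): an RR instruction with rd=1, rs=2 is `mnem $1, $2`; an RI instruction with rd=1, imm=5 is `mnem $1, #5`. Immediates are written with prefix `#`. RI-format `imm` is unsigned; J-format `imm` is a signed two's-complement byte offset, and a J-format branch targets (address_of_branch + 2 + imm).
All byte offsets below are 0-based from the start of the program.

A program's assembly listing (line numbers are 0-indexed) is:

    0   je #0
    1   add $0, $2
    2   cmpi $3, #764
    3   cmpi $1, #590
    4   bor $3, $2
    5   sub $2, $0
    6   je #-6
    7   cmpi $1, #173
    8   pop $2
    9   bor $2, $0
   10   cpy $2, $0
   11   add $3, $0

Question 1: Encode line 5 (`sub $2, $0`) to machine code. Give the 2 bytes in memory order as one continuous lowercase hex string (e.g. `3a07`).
5. sub fields op=0x1:4|rd=2:2|rs=0:2|pad=0:8 → word 1800h → 18 00

1800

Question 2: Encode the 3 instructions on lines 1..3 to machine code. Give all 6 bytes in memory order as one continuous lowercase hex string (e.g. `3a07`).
52007efc764e

L1: add op=0x5:4|rd=0:2|rs=2:2|pad=0:8 ⇒ 0x5200 ⇒ big 52 00
L2: cmpi op=0x7:4|rd=3:2|imm=764:10 ⇒ 0x7efc ⇒ big 7e fc
L3: cmpi op=0x7:4|rd=1:2|imm=590:10 ⇒ 0x764e ⇒ big 76 4e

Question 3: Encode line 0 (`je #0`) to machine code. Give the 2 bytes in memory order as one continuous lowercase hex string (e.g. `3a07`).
L0: je op=0x9:4|imm=0:12 ⇒ 0x9000 ⇒ big 90 00

9000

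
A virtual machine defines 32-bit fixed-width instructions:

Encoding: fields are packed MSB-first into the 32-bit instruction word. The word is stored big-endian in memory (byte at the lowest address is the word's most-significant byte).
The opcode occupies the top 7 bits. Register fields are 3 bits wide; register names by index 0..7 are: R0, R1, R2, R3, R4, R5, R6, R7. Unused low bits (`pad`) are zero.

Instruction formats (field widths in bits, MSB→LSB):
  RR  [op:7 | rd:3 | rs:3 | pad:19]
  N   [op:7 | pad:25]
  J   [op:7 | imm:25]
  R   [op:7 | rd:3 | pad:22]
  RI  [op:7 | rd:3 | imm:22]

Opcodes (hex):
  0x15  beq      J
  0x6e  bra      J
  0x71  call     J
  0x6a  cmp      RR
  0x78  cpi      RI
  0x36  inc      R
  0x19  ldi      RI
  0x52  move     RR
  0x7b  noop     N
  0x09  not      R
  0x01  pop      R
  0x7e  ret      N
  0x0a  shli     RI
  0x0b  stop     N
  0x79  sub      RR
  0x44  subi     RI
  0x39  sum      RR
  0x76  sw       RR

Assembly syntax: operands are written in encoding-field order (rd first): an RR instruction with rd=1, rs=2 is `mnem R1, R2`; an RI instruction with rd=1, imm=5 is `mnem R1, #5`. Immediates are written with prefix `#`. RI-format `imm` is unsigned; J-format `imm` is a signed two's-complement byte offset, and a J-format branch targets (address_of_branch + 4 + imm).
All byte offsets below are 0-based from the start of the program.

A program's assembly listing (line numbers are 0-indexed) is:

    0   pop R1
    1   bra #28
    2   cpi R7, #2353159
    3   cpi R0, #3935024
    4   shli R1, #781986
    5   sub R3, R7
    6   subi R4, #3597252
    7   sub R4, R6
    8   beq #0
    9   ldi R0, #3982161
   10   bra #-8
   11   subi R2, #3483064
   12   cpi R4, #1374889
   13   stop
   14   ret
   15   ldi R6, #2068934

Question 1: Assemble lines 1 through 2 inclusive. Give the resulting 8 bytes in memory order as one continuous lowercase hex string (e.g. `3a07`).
1. bra fields op=0x6e:7|imm=28:25 → word dc00001ch → dc 00 00 1c
2. cpi fields op=0x78:7|rd=7:3|imm=2353159:22 → word f1e3e807h → f1 e3 e8 07

dc00001cf1e3e807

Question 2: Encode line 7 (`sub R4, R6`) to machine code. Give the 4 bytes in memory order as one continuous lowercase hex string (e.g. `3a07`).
L7: sub op=0x79:7|rd=4:3|rs=6:3|pad=0:19 ⇒ 0xf3300000 ⇒ big f3 30 00 00

f3300000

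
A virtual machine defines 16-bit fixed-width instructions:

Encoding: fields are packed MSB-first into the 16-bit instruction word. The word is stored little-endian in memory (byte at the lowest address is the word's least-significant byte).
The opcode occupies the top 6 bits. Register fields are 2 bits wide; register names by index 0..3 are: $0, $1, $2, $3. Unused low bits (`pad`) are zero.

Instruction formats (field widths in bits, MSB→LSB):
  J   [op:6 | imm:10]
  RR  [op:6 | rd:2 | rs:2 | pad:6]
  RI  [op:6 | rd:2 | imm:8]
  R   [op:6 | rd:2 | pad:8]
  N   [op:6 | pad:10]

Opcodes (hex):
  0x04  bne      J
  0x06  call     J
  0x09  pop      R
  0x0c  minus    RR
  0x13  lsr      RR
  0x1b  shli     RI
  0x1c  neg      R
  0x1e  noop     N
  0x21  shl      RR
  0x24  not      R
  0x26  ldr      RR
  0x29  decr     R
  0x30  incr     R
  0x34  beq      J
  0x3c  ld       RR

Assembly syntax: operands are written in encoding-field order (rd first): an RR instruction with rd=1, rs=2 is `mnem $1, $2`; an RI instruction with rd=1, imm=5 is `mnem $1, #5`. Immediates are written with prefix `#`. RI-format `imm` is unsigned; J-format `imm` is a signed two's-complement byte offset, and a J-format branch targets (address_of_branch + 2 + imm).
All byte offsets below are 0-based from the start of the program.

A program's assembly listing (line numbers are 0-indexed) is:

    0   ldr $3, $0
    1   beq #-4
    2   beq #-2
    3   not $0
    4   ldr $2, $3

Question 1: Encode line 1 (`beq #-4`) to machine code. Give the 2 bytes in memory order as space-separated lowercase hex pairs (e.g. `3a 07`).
fc d3

line 1 (beq): pack op=0x34:6|imm=-4:10 = 0xd3fc; little→ fc d3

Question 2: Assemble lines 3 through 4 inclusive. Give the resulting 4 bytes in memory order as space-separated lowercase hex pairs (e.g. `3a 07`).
00 90 c0 9a

3. not fields op=0x24:6|rd=0:2|pad=0:8 → word 9000h → 00 90
4. ldr fields op=0x26:6|rd=2:2|rs=3:2|pad=0:6 → word 9ac0h → c0 9a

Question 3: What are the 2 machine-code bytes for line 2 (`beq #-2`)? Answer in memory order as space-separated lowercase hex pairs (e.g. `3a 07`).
fe d3

L2: beq op=0x34:6|imm=-2:10 ⇒ 0xd3fe ⇒ little fe d3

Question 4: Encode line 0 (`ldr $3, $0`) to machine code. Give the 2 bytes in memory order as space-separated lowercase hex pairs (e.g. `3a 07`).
line 0 (ldr): pack op=0x26:6|rd=3:2|rs=0:2|pad=0:6 = 0x9b00; little→ 00 9b

00 9b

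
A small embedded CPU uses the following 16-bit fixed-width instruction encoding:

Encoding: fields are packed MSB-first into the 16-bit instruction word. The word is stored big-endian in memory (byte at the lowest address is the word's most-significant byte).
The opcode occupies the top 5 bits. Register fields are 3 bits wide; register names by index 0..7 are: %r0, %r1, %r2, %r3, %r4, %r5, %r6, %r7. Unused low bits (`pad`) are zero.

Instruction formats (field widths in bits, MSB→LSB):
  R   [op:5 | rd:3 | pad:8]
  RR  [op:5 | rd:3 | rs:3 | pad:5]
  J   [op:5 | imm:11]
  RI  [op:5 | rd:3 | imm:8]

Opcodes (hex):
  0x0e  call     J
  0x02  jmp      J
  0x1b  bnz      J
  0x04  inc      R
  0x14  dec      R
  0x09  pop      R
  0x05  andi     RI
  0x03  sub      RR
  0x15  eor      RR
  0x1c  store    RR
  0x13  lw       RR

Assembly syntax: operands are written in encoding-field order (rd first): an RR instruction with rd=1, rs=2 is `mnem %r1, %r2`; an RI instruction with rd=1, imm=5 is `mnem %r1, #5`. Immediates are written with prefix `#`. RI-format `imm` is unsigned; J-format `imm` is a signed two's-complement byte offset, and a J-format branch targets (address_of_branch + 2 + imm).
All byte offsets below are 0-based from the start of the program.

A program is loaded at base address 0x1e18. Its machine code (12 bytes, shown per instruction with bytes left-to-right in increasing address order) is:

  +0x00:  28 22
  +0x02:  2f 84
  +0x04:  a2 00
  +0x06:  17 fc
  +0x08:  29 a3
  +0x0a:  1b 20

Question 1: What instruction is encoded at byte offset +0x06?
jmp #-4

off 0x06: read 17 fc as big → 0x17fc
  op=0x17fc>>11=0x2 ⇒ jmp (J)
  imm@[10:0]=0x7fc (s11→-4) ⇒ #-4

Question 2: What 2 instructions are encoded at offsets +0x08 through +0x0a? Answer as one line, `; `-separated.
+0x08: 29 a3 ⇒ word 0x29a3 (big)
  opcode bits[15:11]=0x5: andi/RI
  rd@[10:8]=0x1 ⇒ %r1
  imm@[7:0]=0xa3 ⇒ #163
+0x0a: 1b 20 ⇒ word 0x1b20 (big)
  opcode bits[15:11]=0x3: sub/RR
  rd@[10:8]=0x3 ⇒ %r3
  rs@[7:5]=0x1 ⇒ %r1

andi %r1, #163; sub %r3, %r1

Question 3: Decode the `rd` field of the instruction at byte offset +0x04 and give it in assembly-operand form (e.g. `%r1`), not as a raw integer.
@+04  big-endian(a2 00) = 0xa200
  top 5b → 0x14 → dec [R]
  rd@[10:8]=0x2 ⇒ %r2

%r2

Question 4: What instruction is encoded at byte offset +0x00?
+0x00: 28 22 ⇒ word 0x2822 (big)
  top 5b → 0x5 → andi [RI]
  rd: (w>>8)&0x7=0x0 → %r0
  imm: (w>>0)&0xff=0x22 → #34

andi %r0, #34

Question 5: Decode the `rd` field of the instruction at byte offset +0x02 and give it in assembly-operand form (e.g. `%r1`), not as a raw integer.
%r7

off 0x02: read 2f 84 as big → 0x2f84
  op=0x2f84>>11=0x5 ⇒ andi (RI)
  rd@[10:8]=0x7 ⇒ %r7
  imm@[7:0]=0x84 ⇒ #132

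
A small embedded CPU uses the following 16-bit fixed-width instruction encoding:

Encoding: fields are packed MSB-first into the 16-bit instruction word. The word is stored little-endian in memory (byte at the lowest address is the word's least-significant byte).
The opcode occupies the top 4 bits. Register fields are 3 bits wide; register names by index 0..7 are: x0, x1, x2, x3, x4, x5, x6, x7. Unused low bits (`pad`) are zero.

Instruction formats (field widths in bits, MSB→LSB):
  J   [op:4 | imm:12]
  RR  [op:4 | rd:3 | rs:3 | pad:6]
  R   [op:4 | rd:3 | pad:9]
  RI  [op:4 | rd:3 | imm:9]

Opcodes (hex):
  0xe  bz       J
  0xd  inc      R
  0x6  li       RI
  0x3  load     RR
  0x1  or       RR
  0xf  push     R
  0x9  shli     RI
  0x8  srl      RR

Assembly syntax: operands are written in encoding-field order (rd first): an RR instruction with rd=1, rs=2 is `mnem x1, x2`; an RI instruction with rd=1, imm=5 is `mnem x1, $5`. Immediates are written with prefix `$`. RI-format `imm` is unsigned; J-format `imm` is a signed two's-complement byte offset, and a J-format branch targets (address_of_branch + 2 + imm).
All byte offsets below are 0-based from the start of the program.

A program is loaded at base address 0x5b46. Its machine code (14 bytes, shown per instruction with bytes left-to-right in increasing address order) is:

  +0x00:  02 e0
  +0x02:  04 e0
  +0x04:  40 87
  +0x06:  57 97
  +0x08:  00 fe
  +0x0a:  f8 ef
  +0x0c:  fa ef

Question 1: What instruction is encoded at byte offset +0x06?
off 0x06: read 57 97 as little → 0x9757
  top 4b → 0x9 → shli [RI]
  rd@[11:9]=0x3 ⇒ x3
  imm@[8:0]=0x157 ⇒ $343

shli x3, $343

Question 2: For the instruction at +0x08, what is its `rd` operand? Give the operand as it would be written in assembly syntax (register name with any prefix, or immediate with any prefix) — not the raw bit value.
@+08  little-endian(00 fe) = 0xfe00
  top 4b → 0xf → push [R]
  [11:9] rd=7 = x7

x7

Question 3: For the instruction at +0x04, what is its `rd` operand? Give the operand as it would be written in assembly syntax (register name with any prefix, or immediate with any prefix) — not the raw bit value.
x3

[04] 40 87 → 0x8740
  op=0x8740>>12=0x8 ⇒ srl (RR)
  [11:9] rd=3 = x3
  [8:6] rs=5 = x5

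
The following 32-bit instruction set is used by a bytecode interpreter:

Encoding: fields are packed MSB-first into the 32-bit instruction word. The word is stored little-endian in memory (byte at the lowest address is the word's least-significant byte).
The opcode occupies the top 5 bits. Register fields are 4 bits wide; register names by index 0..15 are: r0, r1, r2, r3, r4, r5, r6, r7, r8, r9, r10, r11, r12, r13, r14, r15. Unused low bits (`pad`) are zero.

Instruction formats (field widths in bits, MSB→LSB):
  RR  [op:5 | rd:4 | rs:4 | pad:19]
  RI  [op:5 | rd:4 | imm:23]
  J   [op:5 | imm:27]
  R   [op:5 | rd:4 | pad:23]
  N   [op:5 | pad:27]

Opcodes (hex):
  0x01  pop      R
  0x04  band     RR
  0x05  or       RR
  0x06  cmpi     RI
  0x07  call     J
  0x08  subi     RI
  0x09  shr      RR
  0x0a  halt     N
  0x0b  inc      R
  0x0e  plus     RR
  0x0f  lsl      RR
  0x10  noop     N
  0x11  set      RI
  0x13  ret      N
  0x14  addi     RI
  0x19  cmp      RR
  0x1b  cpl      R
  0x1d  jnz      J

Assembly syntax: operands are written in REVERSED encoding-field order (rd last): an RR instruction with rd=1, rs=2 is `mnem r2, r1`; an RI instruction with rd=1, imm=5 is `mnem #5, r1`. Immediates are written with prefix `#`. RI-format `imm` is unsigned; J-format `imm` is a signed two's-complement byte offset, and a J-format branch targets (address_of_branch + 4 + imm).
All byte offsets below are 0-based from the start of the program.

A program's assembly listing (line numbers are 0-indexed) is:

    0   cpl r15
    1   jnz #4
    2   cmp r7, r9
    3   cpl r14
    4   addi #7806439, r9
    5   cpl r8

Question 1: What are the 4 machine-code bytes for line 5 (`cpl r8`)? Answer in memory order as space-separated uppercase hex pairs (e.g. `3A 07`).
line 5 (cpl): pack op=0x1b:5|rd=8:4|pad=0:23 = 0xdc000000; little→ 00 00 00 dc

00 00 00 DC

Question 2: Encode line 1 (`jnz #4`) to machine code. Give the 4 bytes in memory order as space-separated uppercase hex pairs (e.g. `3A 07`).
04 00 00 E8

line 1 (jnz): pack op=0x1d:5|imm=4:27 = 0xe8000004; little→ 04 00 00 e8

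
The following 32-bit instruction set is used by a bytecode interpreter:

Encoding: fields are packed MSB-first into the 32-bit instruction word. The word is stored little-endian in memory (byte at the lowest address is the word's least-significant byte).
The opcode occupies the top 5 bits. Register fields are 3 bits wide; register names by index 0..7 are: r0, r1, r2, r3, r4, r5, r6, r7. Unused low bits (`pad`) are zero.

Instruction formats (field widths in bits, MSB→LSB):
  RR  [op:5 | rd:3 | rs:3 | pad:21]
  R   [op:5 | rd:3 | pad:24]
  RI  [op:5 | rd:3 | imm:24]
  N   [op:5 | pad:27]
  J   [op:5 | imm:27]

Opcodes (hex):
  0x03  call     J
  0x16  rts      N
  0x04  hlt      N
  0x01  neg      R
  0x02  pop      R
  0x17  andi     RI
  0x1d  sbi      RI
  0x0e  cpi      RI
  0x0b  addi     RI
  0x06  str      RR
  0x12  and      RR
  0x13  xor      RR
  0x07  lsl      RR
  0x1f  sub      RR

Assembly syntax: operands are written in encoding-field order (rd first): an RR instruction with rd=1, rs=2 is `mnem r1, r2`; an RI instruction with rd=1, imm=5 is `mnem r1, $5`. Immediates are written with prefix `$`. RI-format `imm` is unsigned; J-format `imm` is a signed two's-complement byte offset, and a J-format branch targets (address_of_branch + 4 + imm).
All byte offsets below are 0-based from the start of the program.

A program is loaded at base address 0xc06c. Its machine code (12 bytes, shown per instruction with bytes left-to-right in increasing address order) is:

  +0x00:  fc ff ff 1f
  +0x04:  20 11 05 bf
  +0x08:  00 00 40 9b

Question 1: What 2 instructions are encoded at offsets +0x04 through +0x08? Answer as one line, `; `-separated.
andi r7, $332064; xor r3, r2

off 0x04: read 20 11 05 bf as little → 0xbf051120
  opcode bits[31:27]=0x17: andi/RI
  [26:24] rd=7 = r7
  [23:0] imm=332064 = $332064
off 0x08: read 00 00 40 9b as little → 0x9b400000
  opcode bits[31:27]=0x13: xor/RR
  [26:24] rd=3 = r3
  [23:21] rs=2 = r2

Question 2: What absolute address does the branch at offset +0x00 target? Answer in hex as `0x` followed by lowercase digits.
[00] fc ff ff 1f → 0x1ffffffc
  top 5b → 0x3 → call [J]
  imm@[26:0]=0x7fffffc (s27→-4) ⇒ $-4
  target = base 0xc06c + off 0x00 + 4 + imm -4 = 0xc06c

0xc06c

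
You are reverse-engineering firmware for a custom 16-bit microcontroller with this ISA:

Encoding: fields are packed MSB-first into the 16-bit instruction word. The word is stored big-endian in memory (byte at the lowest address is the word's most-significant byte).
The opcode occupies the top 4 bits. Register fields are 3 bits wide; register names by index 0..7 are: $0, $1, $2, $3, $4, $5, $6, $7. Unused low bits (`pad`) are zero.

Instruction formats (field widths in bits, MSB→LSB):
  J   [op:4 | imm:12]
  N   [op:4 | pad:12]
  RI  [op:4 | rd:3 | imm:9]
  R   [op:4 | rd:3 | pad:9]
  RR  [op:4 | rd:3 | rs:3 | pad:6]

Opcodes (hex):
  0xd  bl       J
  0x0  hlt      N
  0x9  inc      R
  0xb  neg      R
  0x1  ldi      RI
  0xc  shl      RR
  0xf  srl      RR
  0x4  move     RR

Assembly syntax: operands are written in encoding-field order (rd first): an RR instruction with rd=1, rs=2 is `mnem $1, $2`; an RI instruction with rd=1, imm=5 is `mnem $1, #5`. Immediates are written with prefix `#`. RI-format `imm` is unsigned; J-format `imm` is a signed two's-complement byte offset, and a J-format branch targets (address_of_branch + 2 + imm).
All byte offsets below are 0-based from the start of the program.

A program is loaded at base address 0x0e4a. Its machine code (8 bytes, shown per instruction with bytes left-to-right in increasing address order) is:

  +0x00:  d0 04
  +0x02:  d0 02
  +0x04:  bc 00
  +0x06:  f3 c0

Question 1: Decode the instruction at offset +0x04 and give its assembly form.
+0x04: bc 00 ⇒ word 0xbc00 (big)
  opcode bits[15:12]=0xb: neg/R
  rd: (w>>9)&0x7=0x6 → $6

neg $6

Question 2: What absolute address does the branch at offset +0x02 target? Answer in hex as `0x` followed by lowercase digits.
@+02  big-endian(d0 02) = 0xd002
  top 4b → 0xd → bl [J]
  [11:0] imm=2 = #2
  target = base 0x0e4a + off 0x02 + 2 + imm 2 = 0x0e50

0x0e50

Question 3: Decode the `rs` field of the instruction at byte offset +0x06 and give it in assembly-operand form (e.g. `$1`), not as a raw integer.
off 0x06: read f3 c0 as big → 0xf3c0
  opcode bits[15:12]=0xf: srl/RR
  [11:9] rd=1 = $1
  [8:6] rs=7 = $7

$7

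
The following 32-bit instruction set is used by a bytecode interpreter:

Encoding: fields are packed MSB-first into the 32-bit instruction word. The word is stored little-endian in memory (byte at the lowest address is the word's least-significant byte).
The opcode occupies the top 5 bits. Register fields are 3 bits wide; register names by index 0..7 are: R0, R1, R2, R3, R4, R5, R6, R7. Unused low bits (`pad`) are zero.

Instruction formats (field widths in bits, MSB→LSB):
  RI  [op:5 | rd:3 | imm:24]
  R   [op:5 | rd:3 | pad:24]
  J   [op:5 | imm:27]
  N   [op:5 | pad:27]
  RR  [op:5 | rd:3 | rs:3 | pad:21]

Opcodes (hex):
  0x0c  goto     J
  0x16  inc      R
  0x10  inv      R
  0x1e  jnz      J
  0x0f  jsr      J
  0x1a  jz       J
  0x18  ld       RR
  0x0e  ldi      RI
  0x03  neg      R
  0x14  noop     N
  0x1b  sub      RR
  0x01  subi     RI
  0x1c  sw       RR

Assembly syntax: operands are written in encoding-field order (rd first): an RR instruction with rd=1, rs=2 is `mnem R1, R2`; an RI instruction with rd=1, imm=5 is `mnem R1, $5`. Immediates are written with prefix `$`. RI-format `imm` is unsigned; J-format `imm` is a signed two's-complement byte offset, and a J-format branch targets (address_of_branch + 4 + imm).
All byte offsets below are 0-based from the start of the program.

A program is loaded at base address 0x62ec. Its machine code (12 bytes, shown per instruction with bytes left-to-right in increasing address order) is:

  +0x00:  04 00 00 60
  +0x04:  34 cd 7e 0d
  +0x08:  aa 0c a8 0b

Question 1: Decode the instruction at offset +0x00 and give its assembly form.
off 0x00: read 04 00 00 60 as little → 0x60000004
  opcode bits[31:27]=0xc: goto/J
  imm@[26:0]=0x4 ⇒ $4

goto $4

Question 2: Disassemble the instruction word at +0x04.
subi R5, $8310068

off 0x04: read 34 cd 7e 0d as little → 0x0d7ecd34
  op=0x0d7ecd34>>27=0x1 ⇒ subi (RI)
  rd@[26:24]=0x5 ⇒ R5
  imm@[23:0]=0x7ecd34 ⇒ $8310068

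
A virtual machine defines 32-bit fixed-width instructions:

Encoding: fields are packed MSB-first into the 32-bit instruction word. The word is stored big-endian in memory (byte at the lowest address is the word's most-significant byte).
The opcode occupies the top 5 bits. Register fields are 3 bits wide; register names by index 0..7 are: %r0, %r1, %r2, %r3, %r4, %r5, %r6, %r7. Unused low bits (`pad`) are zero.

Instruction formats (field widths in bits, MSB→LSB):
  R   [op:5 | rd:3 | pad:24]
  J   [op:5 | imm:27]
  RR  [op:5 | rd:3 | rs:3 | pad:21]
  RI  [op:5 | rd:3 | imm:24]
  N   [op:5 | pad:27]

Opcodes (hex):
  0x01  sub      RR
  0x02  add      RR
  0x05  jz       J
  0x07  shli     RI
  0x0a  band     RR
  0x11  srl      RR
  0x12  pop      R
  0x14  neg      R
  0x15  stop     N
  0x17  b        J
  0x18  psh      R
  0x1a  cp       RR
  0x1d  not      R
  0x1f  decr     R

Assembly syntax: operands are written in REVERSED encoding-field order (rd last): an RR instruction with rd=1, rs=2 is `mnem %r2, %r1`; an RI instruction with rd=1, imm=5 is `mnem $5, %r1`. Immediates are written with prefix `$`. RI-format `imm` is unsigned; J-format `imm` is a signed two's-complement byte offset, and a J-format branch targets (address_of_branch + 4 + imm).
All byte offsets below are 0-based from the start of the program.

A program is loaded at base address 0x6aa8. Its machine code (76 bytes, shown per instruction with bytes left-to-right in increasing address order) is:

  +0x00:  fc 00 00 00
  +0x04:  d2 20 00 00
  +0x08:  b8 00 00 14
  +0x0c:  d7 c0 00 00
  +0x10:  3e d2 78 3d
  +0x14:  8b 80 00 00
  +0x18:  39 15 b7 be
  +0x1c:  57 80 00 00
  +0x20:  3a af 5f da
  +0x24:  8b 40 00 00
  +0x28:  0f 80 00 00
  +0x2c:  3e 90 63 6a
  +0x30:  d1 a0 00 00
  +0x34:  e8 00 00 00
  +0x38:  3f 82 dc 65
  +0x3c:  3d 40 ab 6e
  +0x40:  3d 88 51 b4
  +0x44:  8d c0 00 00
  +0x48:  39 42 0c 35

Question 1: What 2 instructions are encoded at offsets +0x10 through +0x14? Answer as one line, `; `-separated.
@+10  big-endian(3e d2 78 3d) = 0x3ed2783d
  op=0x3ed2783d>>27=0x7 ⇒ shli (RI)
  [26:24] rd=6 = %r6
  [23:0] imm=13793341 = $13793341
@+14  big-endian(8b 80 00 00) = 0x8b800000
  op=0x8b800000>>27=0x11 ⇒ srl (RR)
  [26:24] rd=3 = %r3
  [23:21] rs=4 = %r4

shli $13793341, %r6; srl %r4, %r3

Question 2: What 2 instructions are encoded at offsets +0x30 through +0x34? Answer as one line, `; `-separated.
cp %r5, %r1; not %r0

off 0x30: read d1 a0 00 00 as big → 0xd1a00000
  opcode bits[31:27]=0x1a: cp/RR
  rd@[26:24]=0x1 ⇒ %r1
  rs@[23:21]=0x5 ⇒ %r5
off 0x34: read e8 00 00 00 as big → 0xe8000000
  opcode bits[31:27]=0x1d: not/R
  rd@[26:24]=0x0 ⇒ %r0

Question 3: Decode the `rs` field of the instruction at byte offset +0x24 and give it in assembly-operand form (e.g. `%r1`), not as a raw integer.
off 0x24: read 8b 40 00 00 as big → 0x8b400000
  top 5b → 0x11 → srl [RR]
  rd: (w>>24)&0x7=0x3 → %r3
  rs: (w>>21)&0x7=0x2 → %r2

%r2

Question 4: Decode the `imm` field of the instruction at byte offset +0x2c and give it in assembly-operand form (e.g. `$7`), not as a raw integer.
$9462634

+0x2c: 3e 90 63 6a ⇒ word 0x3e90636a (big)
  op=0x3e90636a>>27=0x7 ⇒ shli (RI)
  rd: (w>>24)&0x7=0x6 → %r6
  imm: (w>>0)&0xffffff=0x90636a → $9462634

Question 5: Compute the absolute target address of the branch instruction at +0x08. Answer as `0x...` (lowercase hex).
0x6ac8

[08] b8 00 00 14 → 0xb8000014
  top 5b → 0x17 → b [J]
  [26:0] imm=20 = $20
  target = base 0x6aa8 + off 0x08 + 4 + imm 20 = 0x6ac8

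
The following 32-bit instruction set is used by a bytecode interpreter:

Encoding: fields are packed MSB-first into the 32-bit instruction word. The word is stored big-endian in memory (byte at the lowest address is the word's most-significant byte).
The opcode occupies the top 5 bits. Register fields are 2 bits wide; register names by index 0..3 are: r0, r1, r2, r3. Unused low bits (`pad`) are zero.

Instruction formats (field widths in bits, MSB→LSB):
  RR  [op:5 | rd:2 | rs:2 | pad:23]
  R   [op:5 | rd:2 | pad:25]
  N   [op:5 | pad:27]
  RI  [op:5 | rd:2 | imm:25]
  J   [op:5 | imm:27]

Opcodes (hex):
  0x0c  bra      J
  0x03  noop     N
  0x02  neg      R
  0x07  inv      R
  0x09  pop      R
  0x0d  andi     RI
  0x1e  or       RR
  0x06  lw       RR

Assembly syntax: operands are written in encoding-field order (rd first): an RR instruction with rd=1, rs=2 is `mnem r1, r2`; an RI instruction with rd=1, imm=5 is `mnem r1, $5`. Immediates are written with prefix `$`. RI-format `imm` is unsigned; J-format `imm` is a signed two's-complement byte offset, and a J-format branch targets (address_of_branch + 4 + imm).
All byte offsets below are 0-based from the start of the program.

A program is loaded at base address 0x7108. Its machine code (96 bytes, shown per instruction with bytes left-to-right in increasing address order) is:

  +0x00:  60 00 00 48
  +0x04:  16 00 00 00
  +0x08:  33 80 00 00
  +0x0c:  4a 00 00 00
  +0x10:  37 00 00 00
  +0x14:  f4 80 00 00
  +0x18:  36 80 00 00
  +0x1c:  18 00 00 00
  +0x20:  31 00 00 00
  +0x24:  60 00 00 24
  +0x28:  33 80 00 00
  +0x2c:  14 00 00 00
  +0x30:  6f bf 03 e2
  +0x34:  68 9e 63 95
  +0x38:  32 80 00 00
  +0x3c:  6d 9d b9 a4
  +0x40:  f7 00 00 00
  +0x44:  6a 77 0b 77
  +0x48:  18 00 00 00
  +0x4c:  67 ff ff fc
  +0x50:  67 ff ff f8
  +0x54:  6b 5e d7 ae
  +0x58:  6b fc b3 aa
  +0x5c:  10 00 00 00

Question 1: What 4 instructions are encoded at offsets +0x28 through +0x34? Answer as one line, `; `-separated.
off 0x28: read 33 80 00 00 as big → 0x33800000
  opcode bits[31:27]=0x6: lw/RR
  [26:25] rd=1 = r1
  [24:23] rs=3 = r3
off 0x2c: read 14 00 00 00 as big → 0x14000000
  opcode bits[31:27]=0x2: neg/R
  [26:25] rd=2 = r2
off 0x30: read 6f bf 03 e2 as big → 0x6fbf03e2
  opcode bits[31:27]=0xd: andi/RI
  [26:25] rd=3 = r3
  [24:0] imm=29295586 = $29295586
off 0x34: read 68 9e 63 95 as big → 0x689e6395
  opcode bits[31:27]=0xd: andi/RI
  [26:25] rd=0 = r0
  [24:0] imm=10380181 = $10380181

lw r1, r3; neg r2; andi r3, $29295586; andi r0, $10380181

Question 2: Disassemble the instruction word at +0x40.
or r3, r2

off 0x40: read f7 00 00 00 as big → 0xf7000000
  op=0xf7000000>>27=0x1e ⇒ or (RR)
  rd@[26:25]=0x3 ⇒ r3
  rs@[24:23]=0x2 ⇒ r2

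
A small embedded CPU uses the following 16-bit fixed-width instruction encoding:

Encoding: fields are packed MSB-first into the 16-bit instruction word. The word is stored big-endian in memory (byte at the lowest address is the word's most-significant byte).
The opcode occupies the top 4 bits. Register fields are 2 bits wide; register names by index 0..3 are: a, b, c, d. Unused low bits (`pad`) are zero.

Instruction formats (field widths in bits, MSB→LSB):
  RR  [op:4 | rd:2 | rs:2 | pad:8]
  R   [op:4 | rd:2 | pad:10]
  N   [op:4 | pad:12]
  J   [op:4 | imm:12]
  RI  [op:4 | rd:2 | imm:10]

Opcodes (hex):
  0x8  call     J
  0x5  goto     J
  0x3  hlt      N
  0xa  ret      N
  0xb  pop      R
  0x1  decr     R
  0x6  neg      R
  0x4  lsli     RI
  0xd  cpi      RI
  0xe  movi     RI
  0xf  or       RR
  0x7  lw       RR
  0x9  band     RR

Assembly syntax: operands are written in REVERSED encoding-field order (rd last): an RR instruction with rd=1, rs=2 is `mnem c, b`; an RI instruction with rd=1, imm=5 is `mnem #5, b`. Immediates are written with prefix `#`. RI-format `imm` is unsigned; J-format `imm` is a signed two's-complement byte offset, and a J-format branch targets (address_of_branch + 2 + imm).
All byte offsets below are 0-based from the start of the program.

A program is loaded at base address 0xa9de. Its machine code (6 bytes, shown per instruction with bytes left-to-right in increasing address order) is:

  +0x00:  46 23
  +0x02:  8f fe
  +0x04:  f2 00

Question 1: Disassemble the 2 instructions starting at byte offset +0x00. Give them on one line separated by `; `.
+0x00: 46 23 ⇒ word 0x4623 (big)
  opcode bits[15:12]=0x4: lsli/RI
  rd@[11:10]=0x1 ⇒ b
  imm@[9:0]=0x223 ⇒ #547
+0x02: 8f fe ⇒ word 0x8ffe (big)
  opcode bits[15:12]=0x8: call/J
  imm@[11:0]=0xffe (s12→-2) ⇒ #-2

lsli #547, b; call #-2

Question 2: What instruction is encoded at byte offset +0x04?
off 0x04: read f2 00 as big → 0xf200
  op=0xf200>>12=0xf ⇒ or (RR)
  [11:10] rd=0 = a
  [9:8] rs=2 = c

or c, a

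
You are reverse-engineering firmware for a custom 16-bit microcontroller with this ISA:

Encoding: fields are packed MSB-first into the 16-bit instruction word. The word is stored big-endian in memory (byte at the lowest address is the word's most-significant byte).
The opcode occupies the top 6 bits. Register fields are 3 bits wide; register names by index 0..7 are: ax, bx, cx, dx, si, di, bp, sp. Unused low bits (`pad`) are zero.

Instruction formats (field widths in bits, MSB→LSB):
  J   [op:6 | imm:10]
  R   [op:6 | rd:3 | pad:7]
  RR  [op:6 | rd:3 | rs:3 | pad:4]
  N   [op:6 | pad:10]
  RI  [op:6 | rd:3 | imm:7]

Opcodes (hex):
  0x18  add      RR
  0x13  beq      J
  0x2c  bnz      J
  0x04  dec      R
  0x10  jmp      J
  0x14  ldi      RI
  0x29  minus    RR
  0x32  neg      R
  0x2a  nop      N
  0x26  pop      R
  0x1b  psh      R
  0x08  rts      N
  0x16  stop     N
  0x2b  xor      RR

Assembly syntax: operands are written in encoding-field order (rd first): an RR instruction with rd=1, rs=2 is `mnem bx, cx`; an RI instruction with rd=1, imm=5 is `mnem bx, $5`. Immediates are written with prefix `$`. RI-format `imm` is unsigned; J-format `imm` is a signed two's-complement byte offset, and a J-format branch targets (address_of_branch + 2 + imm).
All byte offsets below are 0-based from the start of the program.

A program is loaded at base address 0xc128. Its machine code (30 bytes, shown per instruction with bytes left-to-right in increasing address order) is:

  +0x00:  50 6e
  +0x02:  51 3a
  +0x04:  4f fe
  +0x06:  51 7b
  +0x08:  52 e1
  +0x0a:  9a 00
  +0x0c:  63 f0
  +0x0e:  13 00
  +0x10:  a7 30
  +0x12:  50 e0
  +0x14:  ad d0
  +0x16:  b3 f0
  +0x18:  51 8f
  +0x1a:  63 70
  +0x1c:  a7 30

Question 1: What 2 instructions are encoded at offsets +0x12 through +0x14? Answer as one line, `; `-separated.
ldi bx, $96; xor dx, di

@+12  big-endian(50 e0) = 0x50e0
  opcode bits[15:10]=0x14: ldi/RI
  rd: (w>>7)&0x7=0x1 → bx
  imm: (w>>0)&0x7f=0x60 → $96
@+14  big-endian(ad d0) = 0xadd0
  opcode bits[15:10]=0x2b: xor/RR
  rd: (w>>7)&0x7=0x3 → dx
  rs: (w>>4)&0x7=0x5 → di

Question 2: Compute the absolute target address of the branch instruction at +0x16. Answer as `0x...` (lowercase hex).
0xc130

[16] b3 f0 → 0xb3f0
  top 6b → 0x2c → bnz [J]
  imm@[9:0]=0x3f0 (s10→-16) ⇒ $-16
  target = base 0xc128 + off 0x16 + 2 + imm -16 = 0xc130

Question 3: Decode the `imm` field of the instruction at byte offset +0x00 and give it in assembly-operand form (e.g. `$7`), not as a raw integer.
$110

[00] 50 6e → 0x506e
  op=0x506e>>10=0x14 ⇒ ldi (RI)
  rd: (w>>7)&0x7=0x0 → ax
  imm: (w>>0)&0x7f=0x6e → $110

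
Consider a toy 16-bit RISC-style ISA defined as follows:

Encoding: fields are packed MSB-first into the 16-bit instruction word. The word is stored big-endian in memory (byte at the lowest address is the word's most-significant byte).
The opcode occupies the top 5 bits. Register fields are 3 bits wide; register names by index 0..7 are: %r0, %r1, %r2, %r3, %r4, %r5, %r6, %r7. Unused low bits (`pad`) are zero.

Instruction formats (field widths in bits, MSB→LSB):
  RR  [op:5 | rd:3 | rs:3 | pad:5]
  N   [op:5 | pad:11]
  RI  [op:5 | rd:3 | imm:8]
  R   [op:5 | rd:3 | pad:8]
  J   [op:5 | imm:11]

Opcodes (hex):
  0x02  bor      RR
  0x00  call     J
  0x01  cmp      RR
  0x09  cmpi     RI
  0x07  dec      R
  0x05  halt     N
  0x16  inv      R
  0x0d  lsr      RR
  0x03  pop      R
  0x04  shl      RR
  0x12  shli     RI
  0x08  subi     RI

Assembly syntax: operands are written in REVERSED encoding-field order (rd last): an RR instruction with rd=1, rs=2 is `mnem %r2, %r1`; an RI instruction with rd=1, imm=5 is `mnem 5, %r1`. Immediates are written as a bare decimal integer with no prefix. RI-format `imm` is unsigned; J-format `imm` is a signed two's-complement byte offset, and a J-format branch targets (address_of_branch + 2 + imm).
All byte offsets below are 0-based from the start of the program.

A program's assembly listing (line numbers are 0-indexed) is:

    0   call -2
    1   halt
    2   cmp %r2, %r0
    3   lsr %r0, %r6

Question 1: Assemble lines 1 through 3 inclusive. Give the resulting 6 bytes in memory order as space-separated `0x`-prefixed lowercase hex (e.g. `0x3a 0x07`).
0x28 0x00 0x08 0x40 0x6e 0x00

L1: halt op=0x5:5|pad=0:11 ⇒ 0x2800 ⇒ big 28 00
L2: cmp op=0x1:5|rd=0:3|rs=2:3|pad=0:5 ⇒ 0x0840 ⇒ big 08 40
L3: lsr op=0xd:5|rd=6:3|rs=0:3|pad=0:5 ⇒ 0x6e00 ⇒ big 6e 00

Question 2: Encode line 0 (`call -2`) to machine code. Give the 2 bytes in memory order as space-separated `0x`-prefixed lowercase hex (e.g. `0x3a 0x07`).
line 0 (call): pack op=0x0:5|imm=-2:11 = 0x07fe; big→ 07 fe

0x07 0xfe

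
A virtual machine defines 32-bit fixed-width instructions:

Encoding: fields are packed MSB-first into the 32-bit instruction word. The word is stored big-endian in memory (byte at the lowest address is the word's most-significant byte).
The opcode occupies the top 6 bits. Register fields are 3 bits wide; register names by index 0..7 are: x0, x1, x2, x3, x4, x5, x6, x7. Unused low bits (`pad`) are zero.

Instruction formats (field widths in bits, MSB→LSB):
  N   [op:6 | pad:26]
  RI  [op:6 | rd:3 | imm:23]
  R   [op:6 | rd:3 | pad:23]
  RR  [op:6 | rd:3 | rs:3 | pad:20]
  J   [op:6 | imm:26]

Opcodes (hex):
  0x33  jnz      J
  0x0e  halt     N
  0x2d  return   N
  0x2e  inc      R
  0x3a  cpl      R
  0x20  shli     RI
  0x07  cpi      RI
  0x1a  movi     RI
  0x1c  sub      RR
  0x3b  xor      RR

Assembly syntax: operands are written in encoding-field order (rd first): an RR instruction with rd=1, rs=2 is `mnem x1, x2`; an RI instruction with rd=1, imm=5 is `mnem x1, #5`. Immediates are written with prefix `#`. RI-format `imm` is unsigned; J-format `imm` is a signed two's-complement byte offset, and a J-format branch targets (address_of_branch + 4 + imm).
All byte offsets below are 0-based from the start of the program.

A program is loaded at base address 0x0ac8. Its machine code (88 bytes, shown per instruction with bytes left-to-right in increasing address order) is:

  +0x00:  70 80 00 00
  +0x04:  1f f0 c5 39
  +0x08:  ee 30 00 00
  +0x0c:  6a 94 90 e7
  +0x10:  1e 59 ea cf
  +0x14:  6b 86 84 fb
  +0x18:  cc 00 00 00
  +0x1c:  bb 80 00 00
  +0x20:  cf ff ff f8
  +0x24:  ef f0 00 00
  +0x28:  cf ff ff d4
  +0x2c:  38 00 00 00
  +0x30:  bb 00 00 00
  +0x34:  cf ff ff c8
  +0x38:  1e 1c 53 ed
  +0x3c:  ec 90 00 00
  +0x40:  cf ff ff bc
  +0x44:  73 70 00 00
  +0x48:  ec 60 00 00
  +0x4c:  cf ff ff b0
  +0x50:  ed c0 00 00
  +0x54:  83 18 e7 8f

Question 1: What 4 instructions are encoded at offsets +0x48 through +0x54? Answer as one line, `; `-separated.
xor x0, x6; jnz #-80; xor x3, x4; shli x6, #1632143

[48] ec 60 00 00 → 0xec600000
  op=0xec600000>>26=0x3b ⇒ xor (RR)
  rd@[25:23]=0x0 ⇒ x0
  rs@[22:20]=0x6 ⇒ x6
[4c] cf ff ff b0 → 0xcfffffb0
  op=0xcfffffb0>>26=0x33 ⇒ jnz (J)
  imm@[25:0]=0x3ffffb0 (s26→-80) ⇒ #-80
[50] ed c0 00 00 → 0xedc00000
  op=0xedc00000>>26=0x3b ⇒ xor (RR)
  rd@[25:23]=0x3 ⇒ x3
  rs@[22:20]=0x4 ⇒ x4
[54] 83 18 e7 8f → 0x8318e78f
  op=0x8318e78f>>26=0x20 ⇒ shli (RI)
  rd@[25:23]=0x6 ⇒ x6
  imm@[22:0]=0x18e78f ⇒ #1632143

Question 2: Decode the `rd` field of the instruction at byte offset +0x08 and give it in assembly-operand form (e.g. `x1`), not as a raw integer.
x4

@+08  big-endian(ee 30 00 00) = 0xee300000
  op=0xee300000>>26=0x3b ⇒ xor (RR)
  rd@[25:23]=0x4 ⇒ x4
  rs@[22:20]=0x3 ⇒ x3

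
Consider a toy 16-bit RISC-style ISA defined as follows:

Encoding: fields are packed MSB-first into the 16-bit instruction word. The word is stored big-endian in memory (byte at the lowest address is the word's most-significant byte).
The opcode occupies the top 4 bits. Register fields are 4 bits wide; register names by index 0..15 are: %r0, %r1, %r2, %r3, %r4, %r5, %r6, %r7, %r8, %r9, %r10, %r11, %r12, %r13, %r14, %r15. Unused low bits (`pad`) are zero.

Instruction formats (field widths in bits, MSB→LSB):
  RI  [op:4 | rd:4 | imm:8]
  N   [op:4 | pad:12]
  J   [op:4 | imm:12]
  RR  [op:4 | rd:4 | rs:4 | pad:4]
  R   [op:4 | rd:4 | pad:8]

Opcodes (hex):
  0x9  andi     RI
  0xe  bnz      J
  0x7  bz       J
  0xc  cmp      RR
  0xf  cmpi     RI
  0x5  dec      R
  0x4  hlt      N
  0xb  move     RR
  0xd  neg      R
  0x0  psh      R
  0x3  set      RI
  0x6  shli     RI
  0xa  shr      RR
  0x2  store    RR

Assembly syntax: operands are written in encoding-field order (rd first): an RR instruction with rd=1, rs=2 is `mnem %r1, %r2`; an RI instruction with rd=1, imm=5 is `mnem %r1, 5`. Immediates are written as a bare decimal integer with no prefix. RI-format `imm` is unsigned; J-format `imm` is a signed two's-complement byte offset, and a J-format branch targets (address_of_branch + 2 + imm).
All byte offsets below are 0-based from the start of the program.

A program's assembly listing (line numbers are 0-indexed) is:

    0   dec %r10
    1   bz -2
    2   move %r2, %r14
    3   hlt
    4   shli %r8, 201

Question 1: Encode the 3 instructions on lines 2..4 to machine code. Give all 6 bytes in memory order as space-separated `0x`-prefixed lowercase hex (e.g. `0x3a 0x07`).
0xb2 0xe0 0x40 0x00 0x68 0xc9

L2: move op=0xb:4|rd=2:4|rs=14:4|pad=0:4 ⇒ 0xb2e0 ⇒ big b2 e0
L3: hlt op=0x4:4|pad=0:12 ⇒ 0x4000 ⇒ big 40 00
L4: shli op=0x6:4|rd=8:4|imm=201:8 ⇒ 0x68c9 ⇒ big 68 c9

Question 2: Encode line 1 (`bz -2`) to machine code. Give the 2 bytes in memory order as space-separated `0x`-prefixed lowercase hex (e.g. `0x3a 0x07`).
0x7f 0xfe

L1: bz op=0x7:4|imm=-2:12 ⇒ 0x7ffe ⇒ big 7f fe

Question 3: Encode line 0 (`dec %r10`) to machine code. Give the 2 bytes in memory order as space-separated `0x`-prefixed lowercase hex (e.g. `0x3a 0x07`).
0x5a 0x00

L0: dec op=0x5:4|rd=10:4|pad=0:8 ⇒ 0x5a00 ⇒ big 5a 00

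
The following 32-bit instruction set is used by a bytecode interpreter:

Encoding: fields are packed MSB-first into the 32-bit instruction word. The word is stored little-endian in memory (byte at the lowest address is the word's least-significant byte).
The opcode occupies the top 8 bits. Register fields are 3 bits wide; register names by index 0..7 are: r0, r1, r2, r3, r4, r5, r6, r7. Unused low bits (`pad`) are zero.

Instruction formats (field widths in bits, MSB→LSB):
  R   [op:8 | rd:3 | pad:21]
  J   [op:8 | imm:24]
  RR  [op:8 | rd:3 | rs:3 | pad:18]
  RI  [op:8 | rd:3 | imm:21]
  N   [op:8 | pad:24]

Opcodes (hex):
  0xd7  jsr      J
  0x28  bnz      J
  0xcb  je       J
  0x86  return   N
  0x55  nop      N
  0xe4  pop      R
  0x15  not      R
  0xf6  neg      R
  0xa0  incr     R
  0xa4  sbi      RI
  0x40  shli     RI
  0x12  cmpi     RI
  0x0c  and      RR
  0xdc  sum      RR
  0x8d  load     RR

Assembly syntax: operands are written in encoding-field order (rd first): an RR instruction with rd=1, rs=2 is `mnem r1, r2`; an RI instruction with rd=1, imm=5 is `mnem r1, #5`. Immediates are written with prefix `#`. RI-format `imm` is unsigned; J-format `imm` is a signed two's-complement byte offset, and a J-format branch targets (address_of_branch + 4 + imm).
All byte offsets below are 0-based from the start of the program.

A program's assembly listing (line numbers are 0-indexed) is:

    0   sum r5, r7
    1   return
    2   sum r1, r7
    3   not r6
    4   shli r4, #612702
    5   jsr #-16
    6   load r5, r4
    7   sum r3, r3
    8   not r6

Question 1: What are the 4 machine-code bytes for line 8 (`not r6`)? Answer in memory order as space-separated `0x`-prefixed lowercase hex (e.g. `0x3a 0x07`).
0x00 0x00 0xc0 0x15

line 8 (not): pack op=0x15:8|rd=6:3|pad=0:21 = 0x15c00000; little→ 00 00 c0 15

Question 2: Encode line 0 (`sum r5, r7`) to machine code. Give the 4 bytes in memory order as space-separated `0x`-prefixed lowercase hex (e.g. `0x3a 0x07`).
0x00 0x00 0xbc 0xdc

line 0 (sum): pack op=0xdc:8|rd=5:3|rs=7:3|pad=0:18 = 0xdcbc0000; little→ 00 00 bc dc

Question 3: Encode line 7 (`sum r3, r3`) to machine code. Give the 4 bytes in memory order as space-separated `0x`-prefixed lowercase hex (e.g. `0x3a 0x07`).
0x00 0x00 0x6c 0xdc

line 7 (sum): pack op=0xdc:8|rd=3:3|rs=3:3|pad=0:18 = 0xdc6c0000; little→ 00 00 6c dc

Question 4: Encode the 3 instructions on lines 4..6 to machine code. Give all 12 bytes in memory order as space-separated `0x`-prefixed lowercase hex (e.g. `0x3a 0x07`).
4. shli fields op=0x40:8|rd=4:3|imm=612702:21 → word 4089595eh → 5e 59 89 40
5. jsr fields op=0xd7:8|imm=-16:24 → word d7fffff0h → f0 ff ff d7
6. load fields op=0x8d:8|rd=5:3|rs=4:3|pad=0:18 → word 8db00000h → 00 00 b0 8d

0x5e 0x59 0x89 0x40 0xf0 0xff 0xff 0xd7 0x00 0x00 0xb0 0x8d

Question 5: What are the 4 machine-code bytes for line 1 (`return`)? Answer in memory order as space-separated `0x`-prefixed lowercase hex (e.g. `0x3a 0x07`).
1. return fields op=0x86:8|pad=0:24 → word 86000000h → 00 00 00 86

0x00 0x00 0x00 0x86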